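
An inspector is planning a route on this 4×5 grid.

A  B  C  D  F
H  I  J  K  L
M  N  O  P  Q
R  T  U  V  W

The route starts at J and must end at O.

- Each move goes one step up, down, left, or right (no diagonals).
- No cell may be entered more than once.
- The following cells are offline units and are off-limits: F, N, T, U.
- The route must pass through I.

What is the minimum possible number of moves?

7

Any route passes through I somewhere between J and O. Summing Manhattan distances along the two legs (J → I → O) gives a lower bound of 1 + 2 = 3 moves.
The shortest route satisfying every rule uses 7 moves: J → I → B → C → D → K → P → O.
The bound of 3 isn't tight here; checking systematically, no route of length 3 through 6 satisfies every constraint (on a 4-connected grid the length of any start-to-goal walk has the same parity as the Manhattan bound, so only lengths 3, 5, 7, … need checking), so 7 is the minimum.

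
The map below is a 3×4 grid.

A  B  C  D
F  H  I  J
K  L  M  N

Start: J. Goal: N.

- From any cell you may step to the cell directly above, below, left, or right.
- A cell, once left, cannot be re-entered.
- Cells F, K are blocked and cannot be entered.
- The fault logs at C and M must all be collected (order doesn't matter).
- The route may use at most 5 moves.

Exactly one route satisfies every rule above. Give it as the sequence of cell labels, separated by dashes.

J - D - C - I - M - N

Any route must reach C and M and still end at N within 5 moves, so the order of the required stops is forced.
Route from J: up 1 to D, left 1 to C, down 2 to M, right 1 to N — 5 moves in all.
Check: all required cells visited; 5 ≤ 5 moves.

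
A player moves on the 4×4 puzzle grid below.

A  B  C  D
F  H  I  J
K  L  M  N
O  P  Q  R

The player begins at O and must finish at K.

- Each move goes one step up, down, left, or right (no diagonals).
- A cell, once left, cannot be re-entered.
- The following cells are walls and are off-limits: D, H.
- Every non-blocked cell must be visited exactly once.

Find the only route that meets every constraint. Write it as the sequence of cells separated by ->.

Need to visit all 14 open cells exactly once, starting at O and ending at K.
Route from O: right 1 to P, up 1 to L, right 1 to M, down 1 to Q, right 1 to R, up 2 to J, left 1 to I, up 1 to C, left 2 to A, down 2 to K — 13 moves in all.
Check: all 14 open cells covered.

O -> P -> L -> M -> Q -> R -> N -> J -> I -> C -> B -> A -> F -> K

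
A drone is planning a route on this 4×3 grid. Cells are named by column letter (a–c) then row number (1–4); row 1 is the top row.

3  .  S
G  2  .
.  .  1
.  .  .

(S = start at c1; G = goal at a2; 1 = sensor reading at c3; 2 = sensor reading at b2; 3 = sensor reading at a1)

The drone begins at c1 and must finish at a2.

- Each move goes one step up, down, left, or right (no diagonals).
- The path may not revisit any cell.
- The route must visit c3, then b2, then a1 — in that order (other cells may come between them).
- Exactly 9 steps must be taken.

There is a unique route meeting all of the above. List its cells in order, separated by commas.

The waypoints must appear in the order c3, b2, a1, with no cell reused.
Route from c1: down 3 to c4, left 1 to b4, up 3 to b1, left 1 to a1, down 1 to a2 — 9 moves in all.
Check: order respected (1 at step 2, 2 at step 6, 3 at step 8); 9 moves as required.

c1, c2, c3, c4, b4, b3, b2, b1, a1, a2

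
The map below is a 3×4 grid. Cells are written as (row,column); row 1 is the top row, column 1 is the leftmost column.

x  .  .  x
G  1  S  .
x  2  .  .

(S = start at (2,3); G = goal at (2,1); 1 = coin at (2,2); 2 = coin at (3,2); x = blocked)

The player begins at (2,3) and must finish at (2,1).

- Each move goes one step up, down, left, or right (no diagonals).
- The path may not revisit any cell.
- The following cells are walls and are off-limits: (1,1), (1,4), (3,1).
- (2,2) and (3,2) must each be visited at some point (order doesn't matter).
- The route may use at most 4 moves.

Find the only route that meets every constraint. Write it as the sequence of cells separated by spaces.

Any route must reach (2,2) and (3,2) and still end at (2,1) within 4 moves, so the order of the required stops is forced.
Route from (2,3): down 1 to (3,3), left 1 to (3,2), up 1 to (2,2), left 1 to (2,1) — 4 moves in all.
Check: all required cells visited; 4 ≤ 4 moves.

(2,3) (3,3) (3,2) (2,2) (2,1)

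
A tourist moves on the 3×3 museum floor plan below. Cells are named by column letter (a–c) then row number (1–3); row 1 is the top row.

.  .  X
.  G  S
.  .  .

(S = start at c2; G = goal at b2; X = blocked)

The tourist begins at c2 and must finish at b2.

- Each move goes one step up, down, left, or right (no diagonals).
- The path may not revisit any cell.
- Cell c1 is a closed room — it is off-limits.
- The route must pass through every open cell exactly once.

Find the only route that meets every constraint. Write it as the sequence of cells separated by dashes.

Need to visit all 8 open cells exactly once, starting at c2 and ending at b2.
Cell c3 has only two open neighbours (c2 and b3), so the path must pass straight through it: one of those is the cell it's entered from and the other is where it exits.
Route from c2: down 1 to c3, left 2 to a3, up 2 to a1, right 1 to b1, down 1 to b2 — 7 moves in all.
Check: all 8 open cells covered.

c2 - c3 - b3 - a3 - a2 - a1 - b1 - b2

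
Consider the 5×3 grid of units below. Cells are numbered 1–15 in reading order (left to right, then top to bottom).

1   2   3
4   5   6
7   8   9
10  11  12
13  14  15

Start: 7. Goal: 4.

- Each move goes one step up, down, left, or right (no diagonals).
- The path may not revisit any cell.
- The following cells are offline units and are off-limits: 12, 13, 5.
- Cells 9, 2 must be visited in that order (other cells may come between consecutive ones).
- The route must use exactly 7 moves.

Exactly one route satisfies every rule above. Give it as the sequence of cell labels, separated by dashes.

7 - 8 - 9 - 6 - 3 - 2 - 1 - 4

The waypoints must appear in the order 9, 2, with no cell reused.
Route from 7: 2× right (reaching 9), 2× up (reaching 3), 2× left (reaching 1), down to 4 — 7 moves in all.
Check: order respected (9 at step 2, 2 at step 5); 7 moves as required.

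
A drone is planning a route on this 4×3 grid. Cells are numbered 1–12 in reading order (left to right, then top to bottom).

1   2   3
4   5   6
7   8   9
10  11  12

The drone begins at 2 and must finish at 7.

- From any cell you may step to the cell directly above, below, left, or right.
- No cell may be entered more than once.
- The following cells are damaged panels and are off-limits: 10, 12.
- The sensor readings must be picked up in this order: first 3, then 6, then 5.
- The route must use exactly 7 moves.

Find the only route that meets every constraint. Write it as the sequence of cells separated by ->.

The waypoints must appear in the order 3, 6, 5, with no cell reused.
Route from 2: right 1 to 3, down 2 to 9, left 1 to 8, up 1 to 5, left 1 to 4, down 1 to 7 — 7 moves in all.
Check: order respected (3 at step 1, 6 at step 2, 5 at step 5); 7 moves as required.

2 -> 3 -> 6 -> 9 -> 8 -> 5 -> 4 -> 7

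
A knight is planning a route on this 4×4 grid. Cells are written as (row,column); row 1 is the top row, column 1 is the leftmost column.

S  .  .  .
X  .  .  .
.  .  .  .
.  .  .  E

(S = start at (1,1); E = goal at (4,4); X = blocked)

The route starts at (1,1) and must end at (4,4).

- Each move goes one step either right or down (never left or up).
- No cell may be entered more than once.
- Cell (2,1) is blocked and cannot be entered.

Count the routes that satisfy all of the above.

10

A right/down-only route from (1,1) to (4,4) makes exactly 3 down-moves and 3 right-moves in some order.
With no other constraints that would be C(6,3) = 20 routes.
Subtract routes through each blocked cell (inclusion–exclusion for overlaps): − through (2,1): 10 → 10.
That gives 10 routes.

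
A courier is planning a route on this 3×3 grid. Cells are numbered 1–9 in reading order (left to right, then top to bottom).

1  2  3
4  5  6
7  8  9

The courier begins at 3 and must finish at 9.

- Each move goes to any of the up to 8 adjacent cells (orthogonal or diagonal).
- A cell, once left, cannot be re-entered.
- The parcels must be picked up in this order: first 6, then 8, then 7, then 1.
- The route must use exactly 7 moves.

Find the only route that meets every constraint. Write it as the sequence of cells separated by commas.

3, 6, 8, 7, 4, 1, 5, 9

The waypoints must appear in the order 6, 8, 7, 1, with no cell reused.
Route from 3: down 1 to 6, down-left 1 to 8, left 1 to 7, up 2 to 1, down-right 2 to 9 — 7 moves in all.
Check: order respected (6 at step 1, 8 at step 2, 7 at step 3, 1 at step 5); 7 moves as required.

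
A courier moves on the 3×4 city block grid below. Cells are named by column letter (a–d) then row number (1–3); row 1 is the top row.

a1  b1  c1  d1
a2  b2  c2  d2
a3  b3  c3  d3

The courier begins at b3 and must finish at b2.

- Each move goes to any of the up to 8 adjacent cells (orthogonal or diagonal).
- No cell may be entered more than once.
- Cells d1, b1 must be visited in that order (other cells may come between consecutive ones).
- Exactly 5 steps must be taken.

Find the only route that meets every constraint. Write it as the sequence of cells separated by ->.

b3 -> c2 -> d1 -> c1 -> b1 -> b2

The waypoints must appear in the order d1, b1, with no cell reused.
Route from b3: up-right 2 to d1, left 2 to b1, down 1 to b2 — 5 moves in all.
Check: order respected (d1 at step 2, b1 at step 4); 5 moves as required.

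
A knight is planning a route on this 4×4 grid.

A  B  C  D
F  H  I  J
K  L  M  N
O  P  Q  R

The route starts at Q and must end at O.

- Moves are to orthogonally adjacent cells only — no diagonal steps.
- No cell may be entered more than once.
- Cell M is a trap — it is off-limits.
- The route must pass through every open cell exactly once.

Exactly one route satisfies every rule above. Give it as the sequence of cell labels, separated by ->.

Q -> R -> N -> J -> D -> C -> I -> H -> B -> A -> F -> K -> L -> P -> O

Need to visit all 15 open cells exactly once, starting at Q and ending at O.
Route from Q: right to R, 3× up (reaching D), left to C, down to I, left to H, up to B, left to A, 2× down (reaching K), right to L, down to P, left to O — 14 moves in all.
Check: all 15 open cells covered.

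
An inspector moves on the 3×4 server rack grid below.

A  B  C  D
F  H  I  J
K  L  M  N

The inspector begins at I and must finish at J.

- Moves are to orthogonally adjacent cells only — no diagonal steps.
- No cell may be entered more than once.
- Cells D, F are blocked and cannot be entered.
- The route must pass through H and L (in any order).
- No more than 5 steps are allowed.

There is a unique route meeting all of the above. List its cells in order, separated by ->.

I -> H -> L -> M -> N -> J

The budget equals the shortest possible length, so every move has to be on a shortest route through the required cells.
Route from I: left 1 to H, down 1 to L, right 2 to N, up 1 to J — 5 moves in all.
Check: all required cells visited; 5 ≤ 5 moves.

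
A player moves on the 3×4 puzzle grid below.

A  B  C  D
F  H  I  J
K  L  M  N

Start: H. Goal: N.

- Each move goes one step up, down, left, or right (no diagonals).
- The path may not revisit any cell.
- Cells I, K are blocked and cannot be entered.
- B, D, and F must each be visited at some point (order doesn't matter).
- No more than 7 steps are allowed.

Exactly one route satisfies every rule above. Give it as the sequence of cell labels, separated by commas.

H, F, A, B, C, D, J, N

The budget equals the shortest possible length, so every move has to be on a shortest route through the required cells.
Route from H: left 1 to F, up 1 to A, right 3 to D, down 2 to N — 7 moves in all.
Check: all required cells visited; 7 ≤ 7 moves.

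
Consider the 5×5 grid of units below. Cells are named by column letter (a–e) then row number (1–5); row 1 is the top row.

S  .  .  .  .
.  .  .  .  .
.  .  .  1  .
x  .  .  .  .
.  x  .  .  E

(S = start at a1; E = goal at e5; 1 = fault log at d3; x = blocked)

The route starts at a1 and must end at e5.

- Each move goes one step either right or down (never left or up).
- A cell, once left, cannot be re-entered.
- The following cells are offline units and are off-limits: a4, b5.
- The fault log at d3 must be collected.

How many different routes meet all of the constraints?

30

A right/down-only route from a1 to e5 makes exactly 4 down-moves and 4 right-moves in some order.
With no other constraints that would be C(8,4) = 70 routes.
Split at d3 and multiply the segment counts (each segment already excludes blocked cells): a1→d3: 10; d3→e5: 3; product = 30.
That gives 30 routes.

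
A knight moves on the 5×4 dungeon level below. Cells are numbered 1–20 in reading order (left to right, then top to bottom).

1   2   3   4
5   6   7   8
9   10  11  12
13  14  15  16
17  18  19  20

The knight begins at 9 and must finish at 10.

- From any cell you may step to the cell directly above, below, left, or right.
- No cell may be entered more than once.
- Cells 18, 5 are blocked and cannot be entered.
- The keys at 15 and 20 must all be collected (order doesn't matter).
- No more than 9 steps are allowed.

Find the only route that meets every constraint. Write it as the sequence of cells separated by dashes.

The 9-move cap with required stops at 15, 20 leaves no slack for detours.
Route from 9: down 1 to 13, right 2 to 15, down 1 to 19, right 1 to 20, up 2 to 12, left 2 to 10 — 9 moves in all.
Check: all required cells visited; 9 ≤ 9 moves.

9 - 13 - 14 - 15 - 19 - 20 - 16 - 12 - 11 - 10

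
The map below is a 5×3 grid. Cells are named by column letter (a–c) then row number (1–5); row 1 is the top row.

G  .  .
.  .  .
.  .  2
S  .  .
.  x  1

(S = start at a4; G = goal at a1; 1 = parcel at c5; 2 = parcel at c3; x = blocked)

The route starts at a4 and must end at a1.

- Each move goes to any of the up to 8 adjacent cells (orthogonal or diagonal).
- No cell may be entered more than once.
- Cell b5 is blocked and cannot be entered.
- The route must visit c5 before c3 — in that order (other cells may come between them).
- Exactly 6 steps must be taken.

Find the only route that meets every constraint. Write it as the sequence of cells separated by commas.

a4, b4, c5, c4, c3, b2, a1

The waypoints must appear in the order c5, c3, with no cell reused.
Route from a4: right 1 to b4, down-right 1 to c5, up 2 to c3, up-left 2 to a1 — 6 moves in all.
Check: order respected (1 at step 2, 2 at step 4); 6 moves as required.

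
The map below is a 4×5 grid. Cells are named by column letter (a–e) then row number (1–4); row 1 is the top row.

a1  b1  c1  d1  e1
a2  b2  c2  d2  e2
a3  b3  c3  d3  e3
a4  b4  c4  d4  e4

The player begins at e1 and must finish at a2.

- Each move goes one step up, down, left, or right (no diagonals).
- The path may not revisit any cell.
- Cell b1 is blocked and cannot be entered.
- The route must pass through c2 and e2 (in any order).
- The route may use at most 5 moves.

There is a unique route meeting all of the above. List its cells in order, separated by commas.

The 5-move cap with required stops at c2, e2 leaves no slack for detours.
Route from e1: down to e2, 4× left (reaching a2) — 5 moves in all.
Check: all required cells visited; 5 ≤ 5 moves.

e1, e2, d2, c2, b2, a2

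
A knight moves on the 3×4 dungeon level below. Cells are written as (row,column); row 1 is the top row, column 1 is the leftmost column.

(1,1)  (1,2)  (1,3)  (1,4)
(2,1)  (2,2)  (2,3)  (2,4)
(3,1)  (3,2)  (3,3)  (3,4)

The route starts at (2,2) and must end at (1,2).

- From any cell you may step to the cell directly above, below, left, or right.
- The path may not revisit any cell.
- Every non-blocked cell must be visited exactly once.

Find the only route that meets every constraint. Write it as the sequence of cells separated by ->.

(2,2) -> (2,3) -> (1,3) -> (1,4) -> (2,4) -> (3,4) -> (3,3) -> (3,2) -> (3,1) -> (2,1) -> (1,1) -> (1,2)

Need to visit all 12 open cells exactly once, starting at (2,2) and ending at (1,2).
Cell (3,1) has only two open neighbours ((2,1) and (3,2)), so the path must pass straight through it: one of those is the cell it's entered from and the other is where it exits.
Route from (2,2): right 1 to (2,3), up 1 to (1,3), right 1 to (1,4), down 2 to (3,4), left 3 to (3,1), up 2 to (1,1), right 1 to (1,2) — 11 moves in all.
Check: all 12 open cells covered.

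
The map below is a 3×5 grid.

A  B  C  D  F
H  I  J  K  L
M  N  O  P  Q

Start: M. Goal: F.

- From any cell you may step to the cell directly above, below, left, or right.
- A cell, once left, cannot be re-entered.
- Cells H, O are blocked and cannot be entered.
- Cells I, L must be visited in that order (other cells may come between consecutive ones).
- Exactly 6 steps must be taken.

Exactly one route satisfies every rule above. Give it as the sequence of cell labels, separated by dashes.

M - N - I - J - K - L - F

The waypoints must appear in the order I, L, with no cell reused.
Route from M: right 1 to N, up 1 to I, right 3 to L, up 1 to F — 6 moves in all.
Check: order respected (I at step 2, L at step 5); 6 moves as required.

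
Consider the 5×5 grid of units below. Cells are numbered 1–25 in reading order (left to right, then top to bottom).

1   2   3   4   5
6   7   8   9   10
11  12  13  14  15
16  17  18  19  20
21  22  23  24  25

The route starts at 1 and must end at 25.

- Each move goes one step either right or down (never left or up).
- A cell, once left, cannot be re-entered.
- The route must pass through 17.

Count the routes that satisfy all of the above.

16

A right/down-only route from 1 to 25 makes exactly 4 down-moves and 4 right-moves in some order.
With no other constraints that would be C(8,4) = 70 routes.
Split at 17 and multiply the segment counts: 1→17: 4; 17→25: 4; product = 16.
That gives 16 routes.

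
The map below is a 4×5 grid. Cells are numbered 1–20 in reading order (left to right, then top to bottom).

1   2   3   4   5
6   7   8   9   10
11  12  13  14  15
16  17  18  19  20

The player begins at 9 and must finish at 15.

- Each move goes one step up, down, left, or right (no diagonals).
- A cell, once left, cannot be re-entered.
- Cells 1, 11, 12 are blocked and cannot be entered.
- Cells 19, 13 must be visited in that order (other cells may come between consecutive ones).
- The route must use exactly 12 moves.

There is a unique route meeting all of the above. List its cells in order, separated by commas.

The waypoints must appear in the order 19, 13, with no cell reused.
Route from 9: 2× down (reaching 19), left to 18, 2× up (reaching 8), left to 7, up to 2, 3× right (reaching 5), 2× down (reaching 15) — 12 moves in all.
Check: order respected (19 at step 2, 13 at step 4); 12 moves as required.

9, 14, 19, 18, 13, 8, 7, 2, 3, 4, 5, 10, 15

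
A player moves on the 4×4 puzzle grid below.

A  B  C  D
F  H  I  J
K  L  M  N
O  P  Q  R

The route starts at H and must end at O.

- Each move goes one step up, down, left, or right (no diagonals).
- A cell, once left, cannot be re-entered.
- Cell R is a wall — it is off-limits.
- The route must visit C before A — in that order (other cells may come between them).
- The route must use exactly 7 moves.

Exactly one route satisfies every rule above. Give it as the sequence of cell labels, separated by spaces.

H I C B A F K O

The waypoints must appear in the order C, A, with no cell reused.
Route from H: right to I, up to C, 2× left (reaching A), 3× down (reaching O) — 7 moves in all.
Check: order respected (C at step 2, A at step 4); 7 moves as required.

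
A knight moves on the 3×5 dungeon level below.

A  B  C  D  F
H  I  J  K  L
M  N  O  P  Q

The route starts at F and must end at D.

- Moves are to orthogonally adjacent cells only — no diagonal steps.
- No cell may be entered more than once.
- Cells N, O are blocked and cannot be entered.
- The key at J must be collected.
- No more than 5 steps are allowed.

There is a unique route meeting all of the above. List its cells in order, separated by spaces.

F L K J C D

Any route must reach J and still end at D within 5 moves, so the order of the required stops is forced.
Route from F: down 1 to L, left 2 to J, up 1 to C, right 1 to D — 5 moves in all.
Check: all required cells visited; 5 ≤ 5 moves.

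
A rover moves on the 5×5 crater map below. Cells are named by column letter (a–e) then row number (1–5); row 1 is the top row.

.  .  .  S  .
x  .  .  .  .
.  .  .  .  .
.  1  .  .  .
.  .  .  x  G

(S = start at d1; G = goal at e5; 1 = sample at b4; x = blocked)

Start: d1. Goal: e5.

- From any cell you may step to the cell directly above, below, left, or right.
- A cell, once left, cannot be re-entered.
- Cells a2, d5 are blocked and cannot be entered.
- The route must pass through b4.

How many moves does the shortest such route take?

9

Any route passes through b4 somewhere between d1 and e5. Summing Manhattan distances along the two legs (d1 → b4 → e5) gives a lower bound of 5 + 4 = 9 moves.
A route of 9 moves achieves this: d1 → d2 → d3 → c3 → b3 → b4 → c4 → d4 → e4 → e5.
Since 9 matches the lower bound, it is optimal.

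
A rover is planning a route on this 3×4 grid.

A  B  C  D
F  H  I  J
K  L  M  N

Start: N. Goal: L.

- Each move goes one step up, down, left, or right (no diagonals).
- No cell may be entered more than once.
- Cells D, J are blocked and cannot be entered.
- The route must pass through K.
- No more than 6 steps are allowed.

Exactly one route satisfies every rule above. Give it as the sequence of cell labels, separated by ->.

N -> M -> I -> H -> F -> K -> L

Any route must reach K and still end at L within 6 moves, so the order of the required stops is forced.
Route from N: left 1 to M, up 1 to I, left 2 to F, down 1 to K, right 1 to L — 6 moves in all.
Check: all required cells visited; 6 ≤ 6 moves.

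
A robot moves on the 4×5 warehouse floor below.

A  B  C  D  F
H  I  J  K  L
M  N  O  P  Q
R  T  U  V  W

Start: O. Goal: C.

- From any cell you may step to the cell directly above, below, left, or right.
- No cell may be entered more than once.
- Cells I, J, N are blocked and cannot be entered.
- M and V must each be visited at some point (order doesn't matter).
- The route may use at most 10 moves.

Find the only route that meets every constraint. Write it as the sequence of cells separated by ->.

O -> P -> V -> U -> T -> R -> M -> H -> A -> B -> C

The budget equals the shortest possible length, so every move has to be on a shortest route through the required cells.
Route from O: right 1 to P, down 1 to V, left 3 to R, up 3 to A, right 2 to C — 10 moves in all.
Check: all required cells visited; 10 ≤ 10 moves.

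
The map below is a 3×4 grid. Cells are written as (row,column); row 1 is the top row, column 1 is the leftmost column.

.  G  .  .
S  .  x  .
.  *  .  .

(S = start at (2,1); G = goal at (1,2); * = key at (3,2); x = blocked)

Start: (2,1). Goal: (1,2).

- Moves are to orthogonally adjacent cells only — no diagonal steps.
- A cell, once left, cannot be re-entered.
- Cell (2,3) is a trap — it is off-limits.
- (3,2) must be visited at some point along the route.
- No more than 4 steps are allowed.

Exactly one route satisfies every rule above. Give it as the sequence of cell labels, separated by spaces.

The budget equals the shortest possible length, so every move has to be on a shortest route through the required cells.
Route from (2,1): down to (3,1), right to (3,2), 2× up (reaching (1,2)) — 4 moves in all.
Check: all required cells visited; 4 ≤ 4 moves.

(2,1) (3,1) (3,2) (2,2) (1,2)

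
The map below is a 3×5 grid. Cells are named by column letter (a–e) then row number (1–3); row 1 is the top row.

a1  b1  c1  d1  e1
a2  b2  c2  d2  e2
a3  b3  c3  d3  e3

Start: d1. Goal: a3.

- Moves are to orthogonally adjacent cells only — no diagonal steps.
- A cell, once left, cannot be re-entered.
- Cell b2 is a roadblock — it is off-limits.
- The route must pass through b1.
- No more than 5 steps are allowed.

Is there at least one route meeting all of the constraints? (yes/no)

yes

One route that works: d1 → c1 → b1 → a1 → a2 → a3.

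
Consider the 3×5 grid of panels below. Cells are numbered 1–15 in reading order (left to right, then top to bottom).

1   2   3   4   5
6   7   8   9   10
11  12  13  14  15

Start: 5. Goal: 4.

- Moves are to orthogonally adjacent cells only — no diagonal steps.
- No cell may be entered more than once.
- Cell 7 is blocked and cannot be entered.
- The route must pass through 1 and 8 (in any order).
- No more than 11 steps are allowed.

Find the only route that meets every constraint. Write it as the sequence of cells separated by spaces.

5 10 9 8 13 12 11 6 1 2 3 4

The budget equals the shortest possible length, so every move has to be on a shortest route through the required cells.
Route from 5: down 1 to 10, left 2 to 8, down 1 to 13, left 2 to 11, up 2 to 1, right 3 to 4 — 11 moves in all.
Check: all required cells visited; 11 ≤ 11 moves.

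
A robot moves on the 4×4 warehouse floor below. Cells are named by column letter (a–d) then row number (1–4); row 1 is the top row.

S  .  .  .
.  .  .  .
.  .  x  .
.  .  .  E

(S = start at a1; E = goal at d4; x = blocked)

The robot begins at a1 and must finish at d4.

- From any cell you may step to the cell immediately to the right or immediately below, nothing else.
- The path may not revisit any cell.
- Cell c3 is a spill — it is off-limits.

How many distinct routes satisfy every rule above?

8

A right/down-only route from a1 to d4 makes exactly 3 down-moves and 3 right-moves in some order.
With no other constraints that would be C(6,3) = 20 routes.
Subtract routes through each blocked cell (inclusion–exclusion for overlaps): − through c3: 12 → 8.
That gives 8 routes.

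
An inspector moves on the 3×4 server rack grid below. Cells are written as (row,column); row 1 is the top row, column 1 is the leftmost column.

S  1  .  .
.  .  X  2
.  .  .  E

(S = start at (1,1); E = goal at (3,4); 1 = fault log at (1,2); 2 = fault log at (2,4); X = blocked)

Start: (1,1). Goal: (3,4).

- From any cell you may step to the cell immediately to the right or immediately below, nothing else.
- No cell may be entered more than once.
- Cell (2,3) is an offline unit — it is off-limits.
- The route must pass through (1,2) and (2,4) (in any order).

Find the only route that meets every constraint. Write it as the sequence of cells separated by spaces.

(1,1) (1,2) (1,3) (1,4) (2,4) (3,4)

Moves only go right or down, so the column and row indices never decrease.
Route from (1,1): 3× right (reaching (1,4)), 2× down (reaching (3,4)) — 5 moves in all.
Check: all required cells visited.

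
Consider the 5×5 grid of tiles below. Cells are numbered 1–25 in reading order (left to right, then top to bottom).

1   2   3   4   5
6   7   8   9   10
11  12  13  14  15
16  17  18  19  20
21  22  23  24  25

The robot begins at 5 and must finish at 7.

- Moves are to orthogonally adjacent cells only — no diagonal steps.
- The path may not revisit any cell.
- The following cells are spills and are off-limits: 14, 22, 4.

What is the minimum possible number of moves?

4

The Manhattan distance from 5 to 7 is |1−2| + |5−2| = 4, so at least 4 moves are needed.
A route of 4 moves achieves this: 5 → 10 → 9 → 8 → 7.
Since 4 matches the lower bound, it is optimal.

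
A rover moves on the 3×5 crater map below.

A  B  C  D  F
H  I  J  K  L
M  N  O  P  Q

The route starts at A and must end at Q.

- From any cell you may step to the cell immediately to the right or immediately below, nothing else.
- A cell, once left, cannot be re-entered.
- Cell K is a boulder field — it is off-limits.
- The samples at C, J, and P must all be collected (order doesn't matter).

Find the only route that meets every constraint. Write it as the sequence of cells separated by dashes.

A - B - C - J - O - P - Q

Moves only go right or down, so the column and row indices never decrease.
Route from A: 2× right (reaching C), 2× down (reaching O), 2× right (reaching Q) — 6 moves in all.
Check: all required cells visited.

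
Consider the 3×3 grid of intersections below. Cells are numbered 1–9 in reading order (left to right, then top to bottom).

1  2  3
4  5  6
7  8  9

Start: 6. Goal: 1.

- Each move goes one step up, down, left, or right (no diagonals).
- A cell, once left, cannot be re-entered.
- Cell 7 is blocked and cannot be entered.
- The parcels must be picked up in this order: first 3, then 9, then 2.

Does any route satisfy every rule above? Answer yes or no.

no

Even ignoring the required order, no revisit-free route from 6 to 1 manages to pass through all of 3, 9, and 2: branching out from 6, every path either misses one of them or, having collected them, can no longer reach 1 without re-entering a cell.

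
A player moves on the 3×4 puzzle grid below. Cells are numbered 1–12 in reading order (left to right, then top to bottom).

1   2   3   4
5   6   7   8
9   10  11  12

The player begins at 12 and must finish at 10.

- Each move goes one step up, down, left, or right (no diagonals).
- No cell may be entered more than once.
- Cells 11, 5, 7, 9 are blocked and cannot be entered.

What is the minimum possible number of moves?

The Manhattan distance from 12 to 10 is |3−3| + |4−2| = 2, so at least 2 moves are needed.
That bound ignores the blocked cells. Measuring each leg by the fewest moves that actually steer around them (12→10: 6) raises the lower bound to 6.
A route of 6 moves exists: 12 → 8 → 4 → 3 → 2 → 6 → 10.
Since 6 matches that lower bound, it is optimal.

6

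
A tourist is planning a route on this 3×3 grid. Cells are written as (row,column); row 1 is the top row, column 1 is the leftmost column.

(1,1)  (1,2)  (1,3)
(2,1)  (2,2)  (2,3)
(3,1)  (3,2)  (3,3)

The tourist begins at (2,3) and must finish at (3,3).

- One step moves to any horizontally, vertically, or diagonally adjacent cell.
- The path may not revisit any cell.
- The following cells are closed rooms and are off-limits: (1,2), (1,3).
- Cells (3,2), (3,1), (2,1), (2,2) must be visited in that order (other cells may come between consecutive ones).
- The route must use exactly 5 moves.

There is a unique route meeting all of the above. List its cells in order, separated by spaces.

(2,3) (3,2) (3,1) (2,1) (2,2) (3,3)

The waypoints must appear in the order (3,2), (3,1), (2,1), (2,2), with no cell reused.
Route from (2,3): down-left 1 to (3,2), left 1 to (3,1), up 1 to (2,1), right 1 to (2,2), down-right 1 to (3,3) — 5 moves in all.
Check: order respected ((3,2) at step 1, (3,1) at step 2, (2,1) at step 3, (2,2) at step 4); 5 moves as required.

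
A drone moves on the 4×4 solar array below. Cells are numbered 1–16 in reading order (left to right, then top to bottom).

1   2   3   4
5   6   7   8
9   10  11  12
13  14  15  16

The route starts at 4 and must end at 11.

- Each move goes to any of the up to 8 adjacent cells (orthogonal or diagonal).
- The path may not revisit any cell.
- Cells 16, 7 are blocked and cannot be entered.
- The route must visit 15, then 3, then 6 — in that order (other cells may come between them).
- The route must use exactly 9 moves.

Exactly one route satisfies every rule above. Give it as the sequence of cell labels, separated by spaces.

4 8 12 15 10 5 2 3 6 11

The waypoints must appear in the order 15, 3, 6, with no cell reused.
Route from 4: 2× down (reaching 12), down-left to 15, 2× up-left (reaching 5), up-right to 2, right to 3, down-left to 6, down-right to 11 — 9 moves in all.
Check: order respected (15 at step 3, 3 at step 7, 6 at step 8); 9 moves as required.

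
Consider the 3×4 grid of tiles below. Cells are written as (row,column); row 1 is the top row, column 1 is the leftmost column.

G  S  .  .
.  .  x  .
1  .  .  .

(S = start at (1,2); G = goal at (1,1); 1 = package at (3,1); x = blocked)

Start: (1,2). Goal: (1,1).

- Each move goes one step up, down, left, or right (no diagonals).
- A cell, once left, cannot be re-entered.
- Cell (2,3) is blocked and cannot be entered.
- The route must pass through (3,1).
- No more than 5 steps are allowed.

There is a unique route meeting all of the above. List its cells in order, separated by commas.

(1,2), (2,2), (3,2), (3,1), (2,1), (1,1)

Any route must reach (3,1) and still end at (1,1) within 5 moves, so the order of the required stops is forced.
Route from (1,2): down 2 to (3,2), left 1 to (3,1), up 2 to (1,1) — 5 moves in all.
Check: all required cells visited; 5 ≤ 5 moves.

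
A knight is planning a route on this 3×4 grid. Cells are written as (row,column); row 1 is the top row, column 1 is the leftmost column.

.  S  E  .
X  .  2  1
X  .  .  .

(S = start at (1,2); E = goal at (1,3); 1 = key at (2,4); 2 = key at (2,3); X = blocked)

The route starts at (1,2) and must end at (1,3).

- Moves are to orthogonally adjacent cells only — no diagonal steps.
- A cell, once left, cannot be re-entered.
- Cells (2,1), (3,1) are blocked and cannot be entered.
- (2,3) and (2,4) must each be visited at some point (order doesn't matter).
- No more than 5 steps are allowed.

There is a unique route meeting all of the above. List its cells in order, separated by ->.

(1,2) -> (2,2) -> (2,3) -> (2,4) -> (1,4) -> (1,3)

The 5-move cap with required stops at (2,3), (2,4) leaves no slack for detours.
Route from (1,2): down to (2,2), 2× right (reaching (2,4)), up to (1,4), left to (1,3) — 5 moves in all.
Check: all required cells visited; 5 ≤ 5 moves.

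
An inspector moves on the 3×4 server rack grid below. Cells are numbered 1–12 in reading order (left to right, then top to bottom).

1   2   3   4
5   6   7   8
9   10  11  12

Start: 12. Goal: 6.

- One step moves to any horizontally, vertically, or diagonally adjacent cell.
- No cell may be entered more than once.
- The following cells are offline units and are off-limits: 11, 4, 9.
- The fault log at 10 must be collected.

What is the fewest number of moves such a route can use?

3

Any route passes through 10 somewhere between 12 and 6. Summing Chebyshev distances along the two legs (12 → 10 → 6) gives a lower bound of 2 + 1 = 3 moves.
A route of 3 moves achieves this: 12 → 7 → 10 → 6.
Since 3 matches the lower bound, it is optimal.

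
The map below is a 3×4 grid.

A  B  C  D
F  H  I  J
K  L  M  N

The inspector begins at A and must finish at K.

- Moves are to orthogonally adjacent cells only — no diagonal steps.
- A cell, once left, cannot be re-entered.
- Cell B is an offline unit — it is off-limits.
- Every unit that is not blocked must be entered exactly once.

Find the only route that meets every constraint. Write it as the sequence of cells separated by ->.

A -> F -> H -> I -> C -> D -> J -> N -> M -> L -> K

Need to visit all 11 open cells exactly once, starting at A and ending at K.
Cell D has only two open neighbours (J and C), so the path must pass straight through it: one of those is the cell it's entered from and the other is where it exits.
Route from A: down to F, 2× right (reaching I), up to C, right to D, 2× down (reaching N), 3× left (reaching K) — 10 moves in all.
Check: all 11 open cells covered.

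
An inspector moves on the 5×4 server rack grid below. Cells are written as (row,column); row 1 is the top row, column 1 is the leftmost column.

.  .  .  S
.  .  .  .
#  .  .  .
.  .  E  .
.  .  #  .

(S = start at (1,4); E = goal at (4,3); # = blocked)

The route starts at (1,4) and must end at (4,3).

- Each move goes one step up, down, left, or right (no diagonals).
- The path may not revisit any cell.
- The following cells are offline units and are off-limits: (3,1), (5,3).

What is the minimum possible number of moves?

4

The Manhattan distance from (1,4) to (4,3) is |1−4| + |4−3| = 4, so at least 4 moves are needed.
A route of 4 moves achieves this: (1,4) → (2,4) → (3,4) → (4,4) → (4,3).
Since 4 matches the lower bound, it is optimal.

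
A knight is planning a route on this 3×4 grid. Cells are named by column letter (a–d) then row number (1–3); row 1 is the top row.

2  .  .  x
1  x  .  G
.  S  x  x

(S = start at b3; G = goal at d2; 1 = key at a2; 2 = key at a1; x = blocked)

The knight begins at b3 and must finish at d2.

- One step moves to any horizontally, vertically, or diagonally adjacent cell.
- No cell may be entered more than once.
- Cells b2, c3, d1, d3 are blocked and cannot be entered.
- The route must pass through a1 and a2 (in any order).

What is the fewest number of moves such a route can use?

5

Any route passes through a1 and a2 in some order between b3 and d2. Summing Chebyshev distances along each leg and taking the cheapest ordering (b3 → a2 → a1 → d2) gives a lower bound of 1 + 1 + 3 = 5 moves.
A route of 5 moves achieves this: b3 → a2 → a1 → b1 → c1 → d2.
Since 5 matches the lower bound, it is optimal.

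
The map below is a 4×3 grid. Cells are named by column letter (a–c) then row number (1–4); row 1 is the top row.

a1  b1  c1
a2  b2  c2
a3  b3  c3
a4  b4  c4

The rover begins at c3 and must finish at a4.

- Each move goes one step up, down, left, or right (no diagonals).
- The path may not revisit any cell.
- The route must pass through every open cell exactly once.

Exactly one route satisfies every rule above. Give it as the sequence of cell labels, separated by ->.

c3 -> c4 -> b4 -> b3 -> b2 -> c2 -> c1 -> b1 -> a1 -> a2 -> a3 -> a4

Need to visit all 12 open cells exactly once, starting at c3 and ending at a4.
Cell c4 has only two open neighbours (c3 and b4), so the path must pass straight through it: one of those is the cell it's entered from and the other is where it exits.
Route from c3: down to c4, left to b4, 2× up (reaching b2), right to c2, up to c1, 2× left (reaching a1), 3× down (reaching a4) — 11 moves in all.
Check: all 12 open cells covered.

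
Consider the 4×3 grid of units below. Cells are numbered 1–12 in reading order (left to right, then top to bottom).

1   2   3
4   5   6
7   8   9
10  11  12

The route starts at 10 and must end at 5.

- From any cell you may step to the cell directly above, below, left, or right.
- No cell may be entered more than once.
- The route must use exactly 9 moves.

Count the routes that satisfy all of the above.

7

Need simple routes of exactly 9 moves from 10 to 5 (Manhattan distance 3, so 3 moves are spent on a detour and 3 undoing it).
Enumerating: 10 7 4 1 2 3 6 9 8 5 | 10 7 8 11 12 9 6 3 2 5 | 10 7 8 9 6 3 2 1 4 5 | 10 11 8 7 4 1 2 3 6 5 | 10 11 8 9 6 3 2 1 4 5 | 10 11 12 9 6 3 2 1 4 5 | 10 11 12 9 8 7 4 1 2 5.
That gives 7 routes.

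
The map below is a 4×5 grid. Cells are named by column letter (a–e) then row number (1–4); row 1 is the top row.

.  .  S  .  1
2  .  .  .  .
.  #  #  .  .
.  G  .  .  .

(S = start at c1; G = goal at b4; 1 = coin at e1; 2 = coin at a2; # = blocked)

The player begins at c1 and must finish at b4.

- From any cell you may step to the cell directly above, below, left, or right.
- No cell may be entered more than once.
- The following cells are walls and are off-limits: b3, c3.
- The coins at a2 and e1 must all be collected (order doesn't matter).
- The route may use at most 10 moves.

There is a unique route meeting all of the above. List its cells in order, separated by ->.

c1 -> d1 -> e1 -> e2 -> d2 -> c2 -> b2 -> a2 -> a3 -> a4 -> b4

Any route must reach a2 and e1 and still end at b4 within 10 moves, so the order of the required stops is forced.
Route from c1: right 2 to e1, down 1 to e2, left 4 to a2, down 2 to a4, right 1 to b4 — 10 moves in all.
Check: all required cells visited; 10 ≤ 10 moves.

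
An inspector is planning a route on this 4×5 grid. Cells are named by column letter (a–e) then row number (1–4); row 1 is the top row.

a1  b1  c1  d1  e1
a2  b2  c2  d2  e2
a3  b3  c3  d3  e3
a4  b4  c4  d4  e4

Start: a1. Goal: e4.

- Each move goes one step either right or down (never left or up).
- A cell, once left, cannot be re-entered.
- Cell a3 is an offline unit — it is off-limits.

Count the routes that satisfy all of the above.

A right/down-only route from a1 to e4 makes exactly 3 down-moves and 4 right-moves in some order.
With no other constraints that would be C(7,3) = 35 routes.
Subtract routes through each blocked cell (inclusion–exclusion for overlaps): − through a3: 5 → 30.
That gives 30 routes.

30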